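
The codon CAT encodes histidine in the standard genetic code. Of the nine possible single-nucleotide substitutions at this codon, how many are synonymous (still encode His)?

1

Position 1: none → 0 synonymous.
Position 2: none → 0 synonymous.
Position 3: CAC → 1 synonymous.
Total: 0 + 0 + 1 = 1.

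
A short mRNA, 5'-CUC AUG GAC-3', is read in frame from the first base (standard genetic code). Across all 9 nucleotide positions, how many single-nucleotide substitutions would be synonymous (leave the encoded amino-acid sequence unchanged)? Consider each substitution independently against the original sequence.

Codon 1 (CUC, Leu): 3 synonymous substitutions.
Codon 2 (AUG, Met): 0 synonymous substitutions.
Codon 3 (GAC, Asp): 1 synonymous substitution.
Total: 3 + 0 + 1 = 4.

4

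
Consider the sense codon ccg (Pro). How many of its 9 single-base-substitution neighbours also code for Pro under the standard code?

3

Position 1: none → 0 synonymous.
Position 2: none → 0 synonymous.
Position 3: CCU, CCC, CCA → 3 synonymous.
Total: 0 + 0 + 3 = 3.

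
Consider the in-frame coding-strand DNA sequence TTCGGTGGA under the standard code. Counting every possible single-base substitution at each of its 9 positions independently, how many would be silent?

7

Codon 1 (TTC, Phe): 1 synonymous substitution.
Codon 2 (GGT, Gly): 3 synonymous substitutions.
Codon 3 (GGA, Gly): 3 synonymous substitutions.
Total: 1 + 3 + 3 = 7.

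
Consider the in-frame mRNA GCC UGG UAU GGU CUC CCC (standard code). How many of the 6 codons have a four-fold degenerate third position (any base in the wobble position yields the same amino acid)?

Codon 1 GCC (Ala): third position 4-fold.
Codon 2 UGG (Trp): third position 1-fold.
Codon 3 UAU (Tyr): third position 2-fold.
Codon 4 GGU (Gly): third position 4-fold.
Codon 5 CUC (Leu): third position 4-fold.
Codon 6 CCC (Pro): third position 4-fold.
Four-fold degenerate third positions: 4.

4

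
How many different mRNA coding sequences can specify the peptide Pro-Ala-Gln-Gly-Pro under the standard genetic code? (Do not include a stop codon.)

Pro: 4 codons.
Ala: 4 codons.
Gln: 2 codons.
Gly: 4 codons.
Pro: 4 codons.
4 × 4 × 2 × 4 × 4 = 512.

512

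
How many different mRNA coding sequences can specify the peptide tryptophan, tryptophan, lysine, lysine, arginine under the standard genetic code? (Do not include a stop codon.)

Trp: 1 codon.
Trp: 1 codon.
Lys: 2 codons.
Lys: 2 codons.
Arg: 6 codons.
1 × 1 × 2 × 2 × 6 = 24.

24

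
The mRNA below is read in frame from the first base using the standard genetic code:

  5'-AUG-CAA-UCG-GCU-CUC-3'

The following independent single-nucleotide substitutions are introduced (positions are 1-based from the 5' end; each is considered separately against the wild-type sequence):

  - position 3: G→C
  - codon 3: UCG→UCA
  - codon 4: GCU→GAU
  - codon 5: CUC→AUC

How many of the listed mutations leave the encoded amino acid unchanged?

1

Codon 1: AUG (Met) → AUC (Ile) — missense.
Codon 3: UCG (Ser) → UCA (Ser) — synonymous.
Codon 4: GCU (Ala) → GAU (Asp) — missense.
Codon 5: CUC (Leu) → AUC (Ile) — missense.
Synonymous: 1 of 4.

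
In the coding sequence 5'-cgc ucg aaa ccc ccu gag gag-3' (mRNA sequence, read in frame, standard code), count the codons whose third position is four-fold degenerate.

Codon 1 CGC (Arg): third position 4-fold.
Codon 2 UCG (Ser): third position 4-fold.
Codon 3 AAA (Lys): third position 2-fold.
Codon 4 CCC (Pro): third position 4-fold.
Codon 5 CCU (Pro): third position 4-fold.
Codon 6 GAG (Glu): third position 2-fold.
Codon 7 GAG (Glu): third position 2-fold.
Four-fold degenerate third positions: 4.

4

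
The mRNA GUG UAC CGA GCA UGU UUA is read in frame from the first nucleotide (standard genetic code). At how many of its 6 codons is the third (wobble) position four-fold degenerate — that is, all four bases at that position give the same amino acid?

3

Codon 1 GUG (Val): third position 4-fold.
Codon 2 UAC (Tyr): third position 2-fold.
Codon 3 CGA (Arg): third position 4-fold.
Codon 4 GCA (Ala): third position 4-fold.
Codon 5 UGU (Cys): third position 2-fold.
Codon 6 UUA (Leu): third position 2-fold.
Four-fold degenerate third positions: 3.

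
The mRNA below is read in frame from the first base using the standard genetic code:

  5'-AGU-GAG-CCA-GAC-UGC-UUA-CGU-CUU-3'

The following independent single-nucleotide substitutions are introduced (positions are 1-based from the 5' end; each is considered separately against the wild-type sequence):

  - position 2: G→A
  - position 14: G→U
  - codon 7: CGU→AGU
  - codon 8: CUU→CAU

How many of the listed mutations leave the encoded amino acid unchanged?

Codon 1: AGU (Ser) → AAU (Asn) — missense.
Codon 5: UGC (Cys) → UUC (Phe) — missense.
Codon 7: CGU (Arg) → AGU (Ser) — missense.
Codon 8: CUU (Leu) → CAU (His) — missense.
Synonymous: 0 of 4.

0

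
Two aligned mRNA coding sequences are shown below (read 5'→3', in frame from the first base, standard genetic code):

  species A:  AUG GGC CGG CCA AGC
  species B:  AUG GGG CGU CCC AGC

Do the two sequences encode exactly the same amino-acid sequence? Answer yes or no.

yes

Codon 1: AUG Met / AUG Met — identical.
Codon 2: GGC Gly / GGG Gly — synonymous.
Codon 3: CGG Arg / CGU Arg — synonymous.
Codon 4: CCA Pro / CCC Pro — synonymous.
Codon 5: AGC Ser / AGC Ser — identical.
Nonsynonymous differences: 0 → same protein.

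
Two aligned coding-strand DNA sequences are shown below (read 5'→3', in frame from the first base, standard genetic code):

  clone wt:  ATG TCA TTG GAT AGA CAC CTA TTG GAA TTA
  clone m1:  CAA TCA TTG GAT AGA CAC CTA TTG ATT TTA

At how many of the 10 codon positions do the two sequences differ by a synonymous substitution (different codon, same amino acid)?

Codon 1: ATG Met / CAA Gln — nonsynonymous.
Codon 2: TCA Ser / TCA Ser — identical.
Codon 3: TTG Leu / TTG Leu — identical.
Codon 4: GAT Asp / GAT Asp — identical.
Codon 5: AGA Arg / AGA Arg — identical.
Codon 6: CAC His / CAC His — identical.
Codon 7: CTA Leu / CTA Leu — identical.
Codon 8: TTG Leu / TTG Leu — identical.
Codon 9: GAA Glu / ATT Ile — nonsynonymous.
Codon 10: TTA Leu / TTA Leu — identical.
Synonymous differences: 0.

0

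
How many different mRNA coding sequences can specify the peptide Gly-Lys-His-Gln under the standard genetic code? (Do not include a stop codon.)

32

Gly: 4 codons.
Lys: 2 codons.
His: 2 codons.
Gln: 2 codons.
4 × 2 × 2 × 2 = 32.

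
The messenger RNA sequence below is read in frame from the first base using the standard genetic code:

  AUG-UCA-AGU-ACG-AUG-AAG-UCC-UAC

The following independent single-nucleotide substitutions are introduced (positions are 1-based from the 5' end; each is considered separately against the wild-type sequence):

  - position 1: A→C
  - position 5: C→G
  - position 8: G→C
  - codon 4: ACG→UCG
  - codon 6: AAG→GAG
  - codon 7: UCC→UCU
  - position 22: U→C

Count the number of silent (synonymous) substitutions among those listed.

1

Codon 1: AUG (Met) → CUG (Leu) — missense.
Codon 2: UCA (Ser) → UGA (Stop) — nonsense.
Codon 3: AGU (Ser) → ACU (Thr) — missense.
Codon 4: ACG (Thr) → UCG (Ser) — missense.
Codon 6: AAG (Lys) → GAG (Glu) — missense.
Codon 7: UCC (Ser) → UCU (Ser) — synonymous.
Codon 8: UAC (Tyr) → CAC (His) — missense.
Synonymous: 1 of 7.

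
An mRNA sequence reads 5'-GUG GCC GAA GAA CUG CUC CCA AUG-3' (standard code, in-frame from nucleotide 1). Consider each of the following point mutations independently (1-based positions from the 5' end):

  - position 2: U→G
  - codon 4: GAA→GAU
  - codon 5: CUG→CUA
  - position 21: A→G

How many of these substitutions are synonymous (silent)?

2

Codon 1: GUG (Val) → GGG (Gly) — missense.
Codon 4: GAA (Glu) → GAU (Asp) — missense.
Codon 5: CUG (Leu) → CUA (Leu) — synonymous.
Codon 7: CCA (Pro) → CCG (Pro) — synonymous.
Synonymous: 2 of 4.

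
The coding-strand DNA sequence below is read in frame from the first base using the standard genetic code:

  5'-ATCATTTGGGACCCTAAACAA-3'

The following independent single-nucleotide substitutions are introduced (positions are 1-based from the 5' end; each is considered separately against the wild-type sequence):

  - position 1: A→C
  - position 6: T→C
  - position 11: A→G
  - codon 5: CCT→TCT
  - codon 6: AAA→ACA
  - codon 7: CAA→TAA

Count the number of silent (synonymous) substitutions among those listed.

1

Codon 1: ATC (Ile) → CTC (Leu) — missense.
Codon 2: ATT (Ile) → ATC (Ile) — synonymous.
Codon 4: GAC (Asp) → GGC (Gly) — missense.
Codon 5: CCT (Pro) → TCT (Ser) — missense.
Codon 6: AAA (Lys) → ACA (Thr) — missense.
Codon 7: CAA (Gln) → TAA (Stop) — nonsense.
Synonymous: 1 of 6.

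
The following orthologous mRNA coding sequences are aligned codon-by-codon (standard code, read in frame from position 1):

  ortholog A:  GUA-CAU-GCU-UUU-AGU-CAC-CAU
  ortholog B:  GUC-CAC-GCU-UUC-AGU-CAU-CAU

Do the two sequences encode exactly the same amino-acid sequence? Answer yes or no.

Codon 1: GUA Val / GUC Val — synonymous.
Codon 2: CAU His / CAC His — synonymous.
Codon 3: GCU Ala / GCU Ala — identical.
Codon 4: UUU Phe / UUC Phe — synonymous.
Codon 5: AGU Ser / AGU Ser — identical.
Codon 6: CAC His / CAU His — synonymous.
Codon 7: CAU His / CAU His — identical.
Nonsynonymous differences: 0 → same protein.

yes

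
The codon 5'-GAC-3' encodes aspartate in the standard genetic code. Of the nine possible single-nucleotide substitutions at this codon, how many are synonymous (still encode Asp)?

Position 1: none → 0 synonymous.
Position 2: none → 0 synonymous.
Position 3: GAU → 1 synonymous.
Total: 0 + 0 + 1 = 1.

1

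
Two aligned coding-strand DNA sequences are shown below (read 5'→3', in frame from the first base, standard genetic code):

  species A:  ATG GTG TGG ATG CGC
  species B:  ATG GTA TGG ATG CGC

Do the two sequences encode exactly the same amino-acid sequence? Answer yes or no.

yes

Codon 1: ATG Met / ATG Met — identical.
Codon 2: GTG Val / GTA Val — synonymous.
Codon 3: TGG Trp / TGG Trp — identical.
Codon 4: ATG Met / ATG Met — identical.
Codon 5: CGC Arg / CGC Arg — identical.
Nonsynonymous differences: 0 → same protein.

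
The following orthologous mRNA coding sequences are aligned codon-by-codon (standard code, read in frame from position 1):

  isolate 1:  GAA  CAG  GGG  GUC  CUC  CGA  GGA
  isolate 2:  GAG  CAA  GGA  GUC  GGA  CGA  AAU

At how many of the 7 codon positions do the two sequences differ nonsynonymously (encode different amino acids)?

Codon 1: GAA Glu / GAG Glu — synonymous.
Codon 2: CAG Gln / CAA Gln — synonymous.
Codon 3: GGG Gly / GGA Gly — synonymous.
Codon 4: GUC Val / GUC Val — identical.
Codon 5: CUC Leu / GGA Gly — nonsynonymous.
Codon 6: CGA Arg / CGA Arg — identical.
Codon 7: GGA Gly / AAU Asn — nonsynonymous.
Nonsynonymous differences: 2.

2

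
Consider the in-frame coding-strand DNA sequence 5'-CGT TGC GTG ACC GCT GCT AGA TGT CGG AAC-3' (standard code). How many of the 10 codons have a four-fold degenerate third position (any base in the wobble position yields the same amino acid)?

Codon 1 CGT (Arg): third position 4-fold.
Codon 2 TGC (Cys): third position 2-fold.
Codon 3 GTG (Val): third position 4-fold.
Codon 4 ACC (Thr): third position 4-fold.
Codon 5 GCT (Ala): third position 4-fold.
Codon 6 GCT (Ala): third position 4-fold.
Codon 7 AGA (Arg): third position 2-fold.
Codon 8 TGT (Cys): third position 2-fold.
Codon 9 CGG (Arg): third position 4-fold.
Codon 10 AAC (Asn): third position 2-fold.
Four-fold degenerate third positions: 6.

6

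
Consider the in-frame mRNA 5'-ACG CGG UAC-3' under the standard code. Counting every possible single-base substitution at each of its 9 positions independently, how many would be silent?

Codon 1 (ACG, Thr): 3 synonymous substitutions.
Codon 2 (CGG, Arg): 4 synonymous substitutions.
Codon 3 (UAC, Tyr): 1 synonymous substitution.
Total: 3 + 4 + 1 = 8.

8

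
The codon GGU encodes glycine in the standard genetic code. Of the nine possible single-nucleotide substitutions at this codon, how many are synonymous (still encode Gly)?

Position 1: none → 0 synonymous.
Position 2: none → 0 synonymous.
Position 3: GGC, GGA, GGG → 3 synonymous.
Total: 0 + 0 + 3 = 3.

3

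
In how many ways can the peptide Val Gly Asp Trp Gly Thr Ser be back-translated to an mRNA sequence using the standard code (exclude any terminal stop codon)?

Val: 4 codons.
Gly: 4 codons.
Asp: 2 codons.
Trp: 1 codon.
Gly: 4 codons.
Thr: 4 codons.
Ser: 6 codons.
4 × 4 × 2 × 1 × 4 × 4 × 6 = 3072.

3072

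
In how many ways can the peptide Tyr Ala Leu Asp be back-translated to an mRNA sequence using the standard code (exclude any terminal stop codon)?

96

Tyr: 2 codons.
Ala: 4 codons.
Leu: 6 codons.
Asp: 2 codons.
2 × 4 × 6 × 2 = 96.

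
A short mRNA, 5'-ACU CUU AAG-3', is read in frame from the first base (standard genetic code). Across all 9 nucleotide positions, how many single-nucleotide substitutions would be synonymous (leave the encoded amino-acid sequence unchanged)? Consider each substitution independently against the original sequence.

7

Codon 1 (ACU, Thr): 3 synonymous substitutions.
Codon 2 (CUU, Leu): 3 synonymous substitutions.
Codon 3 (AAG, Lys): 1 synonymous substitution.
Total: 3 + 3 + 1 = 7.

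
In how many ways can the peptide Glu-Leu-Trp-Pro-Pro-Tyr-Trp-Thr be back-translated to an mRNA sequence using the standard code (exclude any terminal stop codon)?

1536

Glu: 2 codons.
Leu: 6 codons.
Trp: 1 codon.
Pro: 4 codons.
Pro: 4 codons.
Tyr: 2 codons.
Trp: 1 codon.
Thr: 4 codons.
2 × 6 × 1 × 4 × 4 × 2 × 1 × 4 = 1536.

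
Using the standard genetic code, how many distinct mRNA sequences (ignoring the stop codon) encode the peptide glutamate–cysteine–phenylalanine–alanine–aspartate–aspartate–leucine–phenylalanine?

1536

Glu: 2 codons.
Cys: 2 codons.
Phe: 2 codons.
Ala: 4 codons.
Asp: 2 codons.
Asp: 2 codons.
Leu: 6 codons.
Phe: 2 codons.
2 × 2 × 2 × 4 × 2 × 2 × 6 × 2 = 1536.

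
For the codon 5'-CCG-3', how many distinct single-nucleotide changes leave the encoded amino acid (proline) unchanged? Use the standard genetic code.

3

Position 1: none → 0 synonymous.
Position 2: none → 0 synonymous.
Position 3: CCU, CCC, CCA → 3 synonymous.
Total: 0 + 0 + 3 = 3.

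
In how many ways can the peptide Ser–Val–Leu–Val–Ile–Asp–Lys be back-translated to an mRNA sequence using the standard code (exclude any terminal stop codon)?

Ser: 6 codons.
Val: 4 codons.
Leu: 6 codons.
Val: 4 codons.
Ile: 3 codons.
Asp: 2 codons.
Lys: 2 codons.
6 × 4 × 6 × 4 × 3 × 2 × 2 = 6912.

6912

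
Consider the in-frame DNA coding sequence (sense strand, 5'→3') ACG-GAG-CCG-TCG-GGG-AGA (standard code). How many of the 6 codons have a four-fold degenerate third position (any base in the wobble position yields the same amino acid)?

4

Codon 1 ACG (Thr): third position 4-fold.
Codon 2 GAG (Glu): third position 2-fold.
Codon 3 CCG (Pro): third position 4-fold.
Codon 4 TCG (Ser): third position 4-fold.
Codon 5 GGG (Gly): third position 4-fold.
Codon 6 AGA (Arg): third position 2-fold.
Four-fold degenerate third positions: 4.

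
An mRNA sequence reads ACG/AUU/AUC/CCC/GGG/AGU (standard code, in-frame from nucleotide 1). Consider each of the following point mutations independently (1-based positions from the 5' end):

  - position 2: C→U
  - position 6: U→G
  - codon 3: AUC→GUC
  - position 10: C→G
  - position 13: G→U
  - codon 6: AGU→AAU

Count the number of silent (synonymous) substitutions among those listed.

0

Codon 1: ACG (Thr) → AUG (Met) — missense.
Codon 2: AUU (Ile) → AUG (Met) — missense.
Codon 3: AUC (Ile) → GUC (Val) — missense.
Codon 4: CCC (Pro) → GCC (Ala) — missense.
Codon 5: GGG (Gly) → UGG (Trp) — missense.
Codon 6: AGU (Ser) → AAU (Asn) — missense.
Synonymous: 0 of 6.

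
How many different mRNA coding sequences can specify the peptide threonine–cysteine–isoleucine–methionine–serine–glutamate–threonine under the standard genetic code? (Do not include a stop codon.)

Thr: 4 codons.
Cys: 2 codons.
Ile: 3 codons.
Met: 1 codon.
Ser: 6 codons.
Glu: 2 codons.
Thr: 4 codons.
4 × 2 × 3 × 1 × 6 × 2 × 4 = 1152.

1152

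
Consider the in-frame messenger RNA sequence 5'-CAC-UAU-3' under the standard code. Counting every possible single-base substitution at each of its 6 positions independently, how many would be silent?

2

Codon 1 (CAC, His): 1 synonymous substitution.
Codon 2 (UAU, Tyr): 1 synonymous substitution.
Total: 1 + 1 = 2.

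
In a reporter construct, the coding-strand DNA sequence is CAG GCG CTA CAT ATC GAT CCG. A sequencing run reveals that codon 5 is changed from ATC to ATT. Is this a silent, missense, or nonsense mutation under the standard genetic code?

silent

Position 15 falls in codon 5: ATC → Ile.
After the substitution the codon is ATT → Ile.
Both encode Ile, so the change is synonymous.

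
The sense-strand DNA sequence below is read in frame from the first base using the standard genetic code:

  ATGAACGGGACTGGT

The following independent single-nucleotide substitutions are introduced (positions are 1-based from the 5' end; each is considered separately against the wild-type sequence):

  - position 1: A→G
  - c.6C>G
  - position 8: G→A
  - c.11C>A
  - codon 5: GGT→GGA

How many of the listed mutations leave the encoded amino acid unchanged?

Codon 1: ATG (Met) → GTG (Val) — missense.
Codon 2: AAC (Asn) → AAG (Lys) — missense.
Codon 3: GGG (Gly) → GAG (Glu) — missense.
Codon 4: ACT (Thr) → AAT (Asn) — missense.
Codon 5: GGT (Gly) → GGA (Gly) — synonymous.
Synonymous: 1 of 5.

1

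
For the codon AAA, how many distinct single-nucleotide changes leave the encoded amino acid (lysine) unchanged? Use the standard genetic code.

Position 1: none → 0 synonymous.
Position 2: none → 0 synonymous.
Position 3: AAG → 1 synonymous.
Total: 0 + 0 + 1 = 1.

1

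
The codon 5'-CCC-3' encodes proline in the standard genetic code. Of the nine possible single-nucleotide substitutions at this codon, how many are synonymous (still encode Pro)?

3

Position 1: none → 0 synonymous.
Position 2: none → 0 synonymous.
Position 3: CCU, CCA, CCG → 3 synonymous.
Total: 0 + 0 + 3 = 3.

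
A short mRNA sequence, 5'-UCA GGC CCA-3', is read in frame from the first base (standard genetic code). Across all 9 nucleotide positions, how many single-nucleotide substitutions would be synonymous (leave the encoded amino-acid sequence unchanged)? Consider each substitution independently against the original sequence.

Codon 1 (UCA, Ser): 3 synonymous substitutions.
Codon 2 (GGC, Gly): 3 synonymous substitutions.
Codon 3 (CCA, Pro): 3 synonymous substitutions.
Total: 3 + 3 + 3 = 9.

9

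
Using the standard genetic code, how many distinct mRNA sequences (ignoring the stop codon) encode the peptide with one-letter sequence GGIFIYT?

2304

Gly: 4 codons.
Gly: 4 codons.
Ile: 3 codons.
Phe: 2 codons.
Ile: 3 codons.
Tyr: 2 codons.
Thr: 4 codons.
4 × 4 × 3 × 2 × 3 × 2 × 4 = 2304.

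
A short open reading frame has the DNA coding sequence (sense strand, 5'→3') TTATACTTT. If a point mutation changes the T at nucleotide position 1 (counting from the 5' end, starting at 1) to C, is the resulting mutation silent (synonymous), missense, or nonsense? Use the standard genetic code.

Position 1 falls in codon 1: TTA → Leu.
After the substitution the codon is CTA → Leu.
Both encode Leu, so the change is synonymous.

silent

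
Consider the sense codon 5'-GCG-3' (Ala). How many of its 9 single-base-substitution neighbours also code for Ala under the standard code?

Position 1: none → 0 synonymous.
Position 2: none → 0 synonymous.
Position 3: GCT, GCC, GCA → 3 synonymous.
Total: 0 + 0 + 3 = 3.

3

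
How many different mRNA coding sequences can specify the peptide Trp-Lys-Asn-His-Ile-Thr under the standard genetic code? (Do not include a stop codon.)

96

Trp: 1 codon.
Lys: 2 codons.
Asn: 2 codons.
His: 2 codons.
Ile: 3 codons.
Thr: 4 codons.
1 × 2 × 2 × 2 × 3 × 4 = 96.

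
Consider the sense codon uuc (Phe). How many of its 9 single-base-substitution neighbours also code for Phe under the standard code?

1

Position 1: none → 0 synonymous.
Position 2: none → 0 synonymous.
Position 3: UUU → 1 synonymous.
Total: 0 + 0 + 1 = 1.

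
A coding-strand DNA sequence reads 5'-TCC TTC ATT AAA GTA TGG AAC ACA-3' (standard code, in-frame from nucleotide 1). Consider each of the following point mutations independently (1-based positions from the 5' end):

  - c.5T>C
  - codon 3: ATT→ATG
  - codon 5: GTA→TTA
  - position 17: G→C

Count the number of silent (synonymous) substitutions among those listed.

Codon 2: TTC (Phe) → TCC (Ser) — missense.
Codon 3: ATT (Ile) → ATG (Met) — missense.
Codon 5: GTA (Val) → TTA (Leu) — missense.
Codon 6: TGG (Trp) → TCG (Ser) — missense.
Synonymous: 0 of 4.

0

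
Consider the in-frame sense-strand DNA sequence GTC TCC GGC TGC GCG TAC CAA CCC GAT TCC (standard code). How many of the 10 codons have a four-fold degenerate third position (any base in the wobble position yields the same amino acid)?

6

Codon 1 GTC (Val): third position 4-fold.
Codon 2 TCC (Ser): third position 4-fold.
Codon 3 GGC (Gly): third position 4-fold.
Codon 4 TGC (Cys): third position 2-fold.
Codon 5 GCG (Ala): third position 4-fold.
Codon 6 TAC (Tyr): third position 2-fold.
Codon 7 CAA (Gln): third position 2-fold.
Codon 8 CCC (Pro): third position 4-fold.
Codon 9 GAT (Asp): third position 2-fold.
Codon 10 TCC (Ser): third position 4-fold.
Four-fold degenerate third positions: 6.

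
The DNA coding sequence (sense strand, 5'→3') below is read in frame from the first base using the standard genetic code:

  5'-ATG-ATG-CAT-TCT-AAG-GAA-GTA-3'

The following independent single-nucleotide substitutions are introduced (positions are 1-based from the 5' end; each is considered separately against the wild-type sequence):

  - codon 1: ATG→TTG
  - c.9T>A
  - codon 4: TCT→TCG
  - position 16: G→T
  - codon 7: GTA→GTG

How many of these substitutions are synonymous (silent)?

Codon 1: ATG (Met) → TTG (Leu) — missense.
Codon 3: CAT (His) → CAA (Gln) — missense.
Codon 4: TCT (Ser) → TCG (Ser) — synonymous.
Codon 6: GAA (Glu) → TAA (Stop) — nonsense.
Codon 7: GTA (Val) → GTG (Val) — synonymous.
Synonymous: 2 of 5.

2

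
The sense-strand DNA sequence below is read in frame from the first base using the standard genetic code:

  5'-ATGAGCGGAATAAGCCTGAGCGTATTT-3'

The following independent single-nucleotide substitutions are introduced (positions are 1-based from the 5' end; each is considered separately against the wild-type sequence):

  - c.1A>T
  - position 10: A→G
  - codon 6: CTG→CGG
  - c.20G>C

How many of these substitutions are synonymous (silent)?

0

Codon 1: ATG (Met) → TTG (Leu) — missense.
Codon 4: ATA (Ile) → GTA (Val) — missense.
Codon 6: CTG (Leu) → CGG (Arg) — missense.
Codon 7: AGC (Ser) → ACC (Thr) — missense.
Synonymous: 0 of 4.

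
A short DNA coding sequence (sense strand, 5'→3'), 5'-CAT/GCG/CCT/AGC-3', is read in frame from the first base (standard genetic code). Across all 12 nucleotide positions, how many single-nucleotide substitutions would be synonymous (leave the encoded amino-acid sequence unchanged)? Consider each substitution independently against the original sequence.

Codon 1 (CAT, His): 1 synonymous substitution.
Codon 2 (GCG, Ala): 3 synonymous substitutions.
Codon 3 (CCT, Pro): 3 synonymous substitutions.
Codon 4 (AGC, Ser): 1 synonymous substitution.
Total: 1 + 3 + 3 + 1 = 8.

8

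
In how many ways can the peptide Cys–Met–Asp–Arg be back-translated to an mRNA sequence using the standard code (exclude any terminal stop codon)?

Cys: 2 codons.
Met: 1 codon.
Asp: 2 codons.
Arg: 6 codons.
2 × 1 × 2 × 6 = 24.

24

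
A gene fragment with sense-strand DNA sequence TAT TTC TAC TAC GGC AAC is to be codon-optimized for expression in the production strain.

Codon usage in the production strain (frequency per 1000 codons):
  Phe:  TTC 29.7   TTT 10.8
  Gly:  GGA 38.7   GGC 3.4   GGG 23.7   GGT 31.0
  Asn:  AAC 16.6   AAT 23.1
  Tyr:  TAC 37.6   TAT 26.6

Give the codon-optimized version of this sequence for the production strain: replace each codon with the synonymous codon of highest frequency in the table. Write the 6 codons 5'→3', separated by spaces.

TAC TTC TAC TAC GGA AAT

Codon 1 (Tyr): best is TAC at 37.6.
Codon 2 (Phe): best is TTC at 29.7.
Codon 3 (Tyr): best is TAC at 37.6.
Codon 4 (Tyr): best is TAC at 37.6.
Codon 5 (Gly): best is GGA at 38.7.
Codon 6 (Asn): best is AAT at 23.1.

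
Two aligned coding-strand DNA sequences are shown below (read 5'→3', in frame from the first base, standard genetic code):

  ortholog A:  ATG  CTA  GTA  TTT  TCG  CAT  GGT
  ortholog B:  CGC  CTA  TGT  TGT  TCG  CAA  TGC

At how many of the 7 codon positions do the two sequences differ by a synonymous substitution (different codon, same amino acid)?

0

Codon 1: ATG Met / CGC Arg — nonsynonymous.
Codon 2: CTA Leu / CTA Leu — identical.
Codon 3: GTA Val / TGT Cys — nonsynonymous.
Codon 4: TTT Phe / TGT Cys — nonsynonymous.
Codon 5: TCG Ser / TCG Ser — identical.
Codon 6: CAT His / CAA Gln — nonsynonymous.
Codon 7: GGT Gly / TGC Cys — nonsynonymous.
Synonymous differences: 0.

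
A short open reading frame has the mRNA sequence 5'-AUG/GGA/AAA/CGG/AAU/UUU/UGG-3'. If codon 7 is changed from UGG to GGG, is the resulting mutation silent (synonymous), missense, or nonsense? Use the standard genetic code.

missense

Position 19 falls in codon 7: UGG → Trp.
After the substitution the codon is GGG → Gly.
Trp ≠ Gly, so this is a missense mutation.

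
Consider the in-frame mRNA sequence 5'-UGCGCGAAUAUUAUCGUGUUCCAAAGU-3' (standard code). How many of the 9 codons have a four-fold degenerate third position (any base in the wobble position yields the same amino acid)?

Codon 1 UGC (Cys): third position 2-fold.
Codon 2 GCG (Ala): third position 4-fold.
Codon 3 AAU (Asn): third position 2-fold.
Codon 4 AUU (Ile): third position 3-fold.
Codon 5 AUC (Ile): third position 3-fold.
Codon 6 GUG (Val): third position 4-fold.
Codon 7 UUC (Phe): third position 2-fold.
Codon 8 CAA (Gln): third position 2-fold.
Codon 9 AGU (Ser): third position 2-fold.
Four-fold degenerate third positions: 2.

2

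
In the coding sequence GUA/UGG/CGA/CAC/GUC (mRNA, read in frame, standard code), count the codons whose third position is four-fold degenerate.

Codon 1 GUA (Val): third position 4-fold.
Codon 2 UGG (Trp): third position 1-fold.
Codon 3 CGA (Arg): third position 4-fold.
Codon 4 CAC (His): third position 2-fold.
Codon 5 GUC (Val): third position 4-fold.
Four-fold degenerate third positions: 3.

3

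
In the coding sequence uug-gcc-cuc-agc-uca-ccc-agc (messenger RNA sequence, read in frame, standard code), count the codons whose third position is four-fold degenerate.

4

Codon 1 UUG (Leu): third position 2-fold.
Codon 2 GCC (Ala): third position 4-fold.
Codon 3 CUC (Leu): third position 4-fold.
Codon 4 AGC (Ser): third position 2-fold.
Codon 5 UCA (Ser): third position 4-fold.
Codon 6 CCC (Pro): third position 4-fold.
Codon 7 AGC (Ser): third position 2-fold.
Four-fold degenerate third positions: 4.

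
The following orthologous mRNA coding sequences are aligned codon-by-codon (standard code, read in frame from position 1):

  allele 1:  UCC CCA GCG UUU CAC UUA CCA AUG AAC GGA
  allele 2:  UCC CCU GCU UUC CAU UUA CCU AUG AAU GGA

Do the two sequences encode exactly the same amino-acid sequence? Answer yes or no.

yes

Codon 1: UCC Ser / UCC Ser — identical.
Codon 2: CCA Pro / CCU Pro — synonymous.
Codon 3: GCG Ala / GCU Ala — synonymous.
Codon 4: UUU Phe / UUC Phe — synonymous.
Codon 5: CAC His / CAU His — synonymous.
Codon 6: UUA Leu / UUA Leu — identical.
Codon 7: CCA Pro / CCU Pro — synonymous.
Codon 8: AUG Met / AUG Met — identical.
Codon 9: AAC Asn / AAU Asn — synonymous.
Codon 10: GGA Gly / GGA Gly — identical.
Nonsynonymous differences: 0 → same protein.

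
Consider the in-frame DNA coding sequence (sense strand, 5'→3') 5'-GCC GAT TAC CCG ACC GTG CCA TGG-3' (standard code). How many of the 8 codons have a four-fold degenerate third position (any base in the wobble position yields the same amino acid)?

Codon 1 GCC (Ala): third position 4-fold.
Codon 2 GAT (Asp): third position 2-fold.
Codon 3 TAC (Tyr): third position 2-fold.
Codon 4 CCG (Pro): third position 4-fold.
Codon 5 ACC (Thr): third position 4-fold.
Codon 6 GTG (Val): third position 4-fold.
Codon 7 CCA (Pro): third position 4-fold.
Codon 8 TGG (Trp): third position 1-fold.
Four-fold degenerate third positions: 5.

5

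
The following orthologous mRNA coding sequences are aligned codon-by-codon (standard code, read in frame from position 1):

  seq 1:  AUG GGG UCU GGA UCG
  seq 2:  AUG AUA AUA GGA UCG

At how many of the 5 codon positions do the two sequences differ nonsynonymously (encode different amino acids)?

2

Codon 1: AUG Met / AUG Met — identical.
Codon 2: GGG Gly / AUA Ile — nonsynonymous.
Codon 3: UCU Ser / AUA Ile — nonsynonymous.
Codon 4: GGA Gly / GGA Gly — identical.
Codon 5: UCG Ser / UCG Ser — identical.
Nonsynonymous differences: 2.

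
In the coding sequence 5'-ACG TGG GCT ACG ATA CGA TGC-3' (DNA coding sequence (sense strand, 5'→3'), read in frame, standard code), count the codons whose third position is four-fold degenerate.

Codon 1 ACG (Thr): third position 4-fold.
Codon 2 TGG (Trp): third position 1-fold.
Codon 3 GCT (Ala): third position 4-fold.
Codon 4 ACG (Thr): third position 4-fold.
Codon 5 ATA (Ile): third position 3-fold.
Codon 6 CGA (Arg): third position 4-fold.
Codon 7 TGC (Cys): third position 2-fold.
Four-fold degenerate third positions: 4.

4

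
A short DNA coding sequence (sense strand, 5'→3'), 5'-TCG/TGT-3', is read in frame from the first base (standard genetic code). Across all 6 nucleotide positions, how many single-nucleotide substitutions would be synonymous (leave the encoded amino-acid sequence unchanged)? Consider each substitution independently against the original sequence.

4

Codon 1 (TCG, Ser): 3 synonymous substitutions.
Codon 2 (TGT, Cys): 1 synonymous substitution.
Total: 3 + 1 = 4.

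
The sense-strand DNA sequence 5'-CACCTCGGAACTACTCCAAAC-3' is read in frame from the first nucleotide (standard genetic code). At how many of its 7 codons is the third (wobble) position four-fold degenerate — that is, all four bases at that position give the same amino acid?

Codon 1 CAC (His): third position 2-fold.
Codon 2 CTC (Leu): third position 4-fold.
Codon 3 GGA (Gly): third position 4-fold.
Codon 4 ACT (Thr): third position 4-fold.
Codon 5 ACT (Thr): third position 4-fold.
Codon 6 CCA (Pro): third position 4-fold.
Codon 7 AAC (Asn): third position 2-fold.
Four-fold degenerate third positions: 5.

5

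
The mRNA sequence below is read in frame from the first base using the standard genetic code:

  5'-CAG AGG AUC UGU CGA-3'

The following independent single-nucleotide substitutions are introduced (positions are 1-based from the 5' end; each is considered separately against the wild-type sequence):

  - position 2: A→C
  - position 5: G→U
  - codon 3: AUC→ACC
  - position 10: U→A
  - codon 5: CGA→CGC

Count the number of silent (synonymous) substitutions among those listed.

Codon 1: CAG (Gln) → CCG (Pro) — missense.
Codon 2: AGG (Arg) → AUG (Met) — missense.
Codon 3: AUC (Ile) → ACC (Thr) — missense.
Codon 4: UGU (Cys) → AGU (Ser) — missense.
Codon 5: CGA (Arg) → CGC (Arg) — synonymous.
Synonymous: 1 of 5.

1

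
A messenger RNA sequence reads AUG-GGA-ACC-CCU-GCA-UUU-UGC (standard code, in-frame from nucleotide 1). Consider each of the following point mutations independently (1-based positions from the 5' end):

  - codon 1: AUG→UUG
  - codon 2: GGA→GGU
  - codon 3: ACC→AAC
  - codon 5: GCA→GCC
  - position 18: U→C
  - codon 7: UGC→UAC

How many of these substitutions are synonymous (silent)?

Codon 1: AUG (Met) → UUG (Leu) — missense.
Codon 2: GGA (Gly) → GGU (Gly) — synonymous.
Codon 3: ACC (Thr) → AAC (Asn) — missense.
Codon 5: GCA (Ala) → GCC (Ala) — synonymous.
Codon 6: UUU (Phe) → UUC (Phe) — synonymous.
Codon 7: UGC (Cys) → UAC (Tyr) — missense.
Synonymous: 3 of 6.

3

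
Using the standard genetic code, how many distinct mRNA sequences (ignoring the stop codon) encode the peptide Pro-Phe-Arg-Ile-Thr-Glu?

1152

Pro: 4 codons.
Phe: 2 codons.
Arg: 6 codons.
Ile: 3 codons.
Thr: 4 codons.
Glu: 2 codons.
4 × 2 × 6 × 3 × 4 × 2 = 1152.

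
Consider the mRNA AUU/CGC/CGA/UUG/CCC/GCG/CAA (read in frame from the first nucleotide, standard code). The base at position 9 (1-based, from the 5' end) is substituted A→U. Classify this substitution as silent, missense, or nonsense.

Position 9 falls in codon 3: CGA → Arg.
After the substitution the codon is CGU → Arg.
Both encode Arg, so the change is synonymous.

silent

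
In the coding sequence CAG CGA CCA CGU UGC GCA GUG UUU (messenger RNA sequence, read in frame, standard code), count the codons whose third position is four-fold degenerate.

5

Codon 1 CAG (Gln): third position 2-fold.
Codon 2 CGA (Arg): third position 4-fold.
Codon 3 CCA (Pro): third position 4-fold.
Codon 4 CGU (Arg): third position 4-fold.
Codon 5 UGC (Cys): third position 2-fold.
Codon 6 GCA (Ala): third position 4-fold.
Codon 7 GUG (Val): third position 4-fold.
Codon 8 UUU (Phe): third position 2-fold.
Four-fold degenerate third positions: 5.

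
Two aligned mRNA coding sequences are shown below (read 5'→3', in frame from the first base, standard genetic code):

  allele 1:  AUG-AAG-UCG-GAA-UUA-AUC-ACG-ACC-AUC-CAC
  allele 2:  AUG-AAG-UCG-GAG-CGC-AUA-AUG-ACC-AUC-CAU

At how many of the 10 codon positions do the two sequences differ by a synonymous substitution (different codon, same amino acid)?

3

Codon 1: AUG Met / AUG Met — identical.
Codon 2: AAG Lys / AAG Lys — identical.
Codon 3: UCG Ser / UCG Ser — identical.
Codon 4: GAA Glu / GAG Glu — synonymous.
Codon 5: UUA Leu / CGC Arg — nonsynonymous.
Codon 6: AUC Ile / AUA Ile — synonymous.
Codon 7: ACG Thr / AUG Met — nonsynonymous.
Codon 8: ACC Thr / ACC Thr — identical.
Codon 9: AUC Ile / AUC Ile — identical.
Codon 10: CAC His / CAU His — synonymous.
Synonymous differences: 3.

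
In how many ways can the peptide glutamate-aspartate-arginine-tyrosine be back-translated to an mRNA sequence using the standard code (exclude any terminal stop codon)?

48

Glu: 2 codons.
Asp: 2 codons.
Arg: 6 codons.
Tyr: 2 codons.
2 × 2 × 6 × 2 = 48.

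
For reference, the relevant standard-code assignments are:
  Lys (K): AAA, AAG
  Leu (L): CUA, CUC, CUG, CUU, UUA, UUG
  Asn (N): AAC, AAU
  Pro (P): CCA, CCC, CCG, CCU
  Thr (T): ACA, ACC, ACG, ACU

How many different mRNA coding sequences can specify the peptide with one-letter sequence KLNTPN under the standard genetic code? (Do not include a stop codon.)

768

Lys: 2 codons.
Leu: 6 codons.
Asn: 2 codons.
Thr: 4 codons.
Pro: 4 codons.
Asn: 2 codons.
2 × 6 × 2 × 4 × 4 × 2 = 768.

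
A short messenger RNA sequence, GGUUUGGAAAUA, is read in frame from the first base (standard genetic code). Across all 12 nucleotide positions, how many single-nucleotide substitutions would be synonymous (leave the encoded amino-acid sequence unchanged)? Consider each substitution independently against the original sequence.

Codon 1 (GGU, Gly): 3 synonymous substitutions.
Codon 2 (UUG, Leu): 2 synonymous substitutions.
Codon 3 (GAA, Glu): 1 synonymous substitution.
Codon 4 (AUA, Ile): 2 synonymous substitutions.
Total: 3 + 2 + 1 + 2 = 8.

8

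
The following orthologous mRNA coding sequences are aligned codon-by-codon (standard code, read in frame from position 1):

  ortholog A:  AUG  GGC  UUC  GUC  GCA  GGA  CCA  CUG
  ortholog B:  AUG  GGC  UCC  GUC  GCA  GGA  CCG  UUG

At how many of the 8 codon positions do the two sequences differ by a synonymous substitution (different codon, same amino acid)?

Codon 1: AUG Met / AUG Met — identical.
Codon 2: GGC Gly / GGC Gly — identical.
Codon 3: UUC Phe / UCC Ser — nonsynonymous.
Codon 4: GUC Val / GUC Val — identical.
Codon 5: GCA Ala / GCA Ala — identical.
Codon 6: GGA Gly / GGA Gly — identical.
Codon 7: CCA Pro / CCG Pro — synonymous.
Codon 8: CUG Leu / UUG Leu — synonymous.
Synonymous differences: 2.

2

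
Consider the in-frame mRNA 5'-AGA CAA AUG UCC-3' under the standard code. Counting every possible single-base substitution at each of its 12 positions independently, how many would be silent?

Codon 1 (AGA, Arg): 2 synonymous substitutions.
Codon 2 (CAA, Gln): 1 synonymous substitution.
Codon 3 (AUG, Met): 0 synonymous substitutions.
Codon 4 (UCC, Ser): 3 synonymous substitutions.
Total: 2 + 1 + 0 + 3 = 6.

6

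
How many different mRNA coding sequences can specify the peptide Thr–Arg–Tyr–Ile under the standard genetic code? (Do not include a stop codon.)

144

Thr: 4 codons.
Arg: 6 codons.
Tyr: 2 codons.
Ile: 3 codons.
4 × 6 × 2 × 3 = 144.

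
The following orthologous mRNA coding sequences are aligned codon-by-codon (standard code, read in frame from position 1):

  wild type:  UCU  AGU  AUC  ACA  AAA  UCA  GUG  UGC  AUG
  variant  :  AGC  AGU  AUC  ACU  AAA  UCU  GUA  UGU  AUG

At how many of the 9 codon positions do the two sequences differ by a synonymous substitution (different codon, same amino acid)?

Codon 1: UCU Ser / AGC Ser — synonymous.
Codon 2: AGU Ser / AGU Ser — identical.
Codon 3: AUC Ile / AUC Ile — identical.
Codon 4: ACA Thr / ACU Thr — synonymous.
Codon 5: AAA Lys / AAA Lys — identical.
Codon 6: UCA Ser / UCU Ser — synonymous.
Codon 7: GUG Val / GUA Val — synonymous.
Codon 8: UGC Cys / UGU Cys — synonymous.
Codon 9: AUG Met / AUG Met — identical.
Synonymous differences: 5.

5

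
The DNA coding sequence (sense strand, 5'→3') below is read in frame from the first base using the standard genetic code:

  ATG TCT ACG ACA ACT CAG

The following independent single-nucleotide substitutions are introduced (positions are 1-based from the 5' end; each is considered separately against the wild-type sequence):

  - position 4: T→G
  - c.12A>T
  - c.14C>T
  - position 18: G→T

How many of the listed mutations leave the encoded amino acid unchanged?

1

Codon 2: TCT (Ser) → GCT (Ala) — missense.
Codon 4: ACA (Thr) → ACT (Thr) — synonymous.
Codon 5: ACT (Thr) → ATT (Ile) — missense.
Codon 6: CAG (Gln) → CAT (His) — missense.
Synonymous: 1 of 4.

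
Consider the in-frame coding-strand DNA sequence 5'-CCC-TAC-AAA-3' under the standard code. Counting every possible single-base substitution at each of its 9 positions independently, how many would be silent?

5

Codon 1 (CCC, Pro): 3 synonymous substitutions.
Codon 2 (TAC, Tyr): 1 synonymous substitution.
Codon 3 (AAA, Lys): 1 synonymous substitution.
Total: 3 + 1 + 1 = 5.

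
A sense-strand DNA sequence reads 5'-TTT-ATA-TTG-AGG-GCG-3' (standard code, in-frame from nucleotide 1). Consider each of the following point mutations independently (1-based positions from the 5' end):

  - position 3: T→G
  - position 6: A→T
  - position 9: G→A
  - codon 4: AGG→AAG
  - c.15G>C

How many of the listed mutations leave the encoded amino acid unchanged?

Codon 1: TTT (Phe) → TTG (Leu) — missense.
Codon 2: ATA (Ile) → ATT (Ile) — synonymous.
Codon 3: TTG (Leu) → TTA (Leu) — synonymous.
Codon 4: AGG (Arg) → AAG (Lys) — missense.
Codon 5: GCG (Ala) → GCC (Ala) — synonymous.
Synonymous: 3 of 5.

3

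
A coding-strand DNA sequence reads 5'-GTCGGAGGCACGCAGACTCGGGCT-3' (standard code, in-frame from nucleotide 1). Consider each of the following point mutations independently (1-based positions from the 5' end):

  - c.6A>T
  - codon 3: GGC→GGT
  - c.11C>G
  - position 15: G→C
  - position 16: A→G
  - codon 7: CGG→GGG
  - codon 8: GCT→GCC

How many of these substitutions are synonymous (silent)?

Codon 2: GGA (Gly) → GGT (Gly) — synonymous.
Codon 3: GGC (Gly) → GGT (Gly) — synonymous.
Codon 4: ACG (Thr) → AGG (Arg) — missense.
Codon 5: CAG (Gln) → CAC (His) — missense.
Codon 6: ACT (Thr) → GCT (Ala) — missense.
Codon 7: CGG (Arg) → GGG (Gly) — missense.
Codon 8: GCT (Ala) → GCC (Ala) — synonymous.
Synonymous: 3 of 7.

3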